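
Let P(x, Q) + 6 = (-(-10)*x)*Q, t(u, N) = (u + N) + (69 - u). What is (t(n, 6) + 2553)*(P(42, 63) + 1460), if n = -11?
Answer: 73357992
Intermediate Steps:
t(u, N) = 69 + N (t(u, N) = (N + u) + (69 - u) = 69 + N)
P(x, Q) = -6 + 10*Q*x (P(x, Q) = -6 + (-(-10)*x)*Q = -6 + (10*x)*Q = -6 + 10*Q*x)
(t(n, 6) + 2553)*(P(42, 63) + 1460) = ((69 + 6) + 2553)*((-6 + 10*63*42) + 1460) = (75 + 2553)*((-6 + 26460) + 1460) = 2628*(26454 + 1460) = 2628*27914 = 73357992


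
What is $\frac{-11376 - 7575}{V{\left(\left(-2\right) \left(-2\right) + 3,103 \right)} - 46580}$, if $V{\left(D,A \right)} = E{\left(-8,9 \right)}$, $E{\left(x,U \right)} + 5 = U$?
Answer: $\frac{18951}{46576} \approx 0.40688$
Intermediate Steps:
$E{\left(x,U \right)} = -5 + U$
$V{\left(D,A \right)} = 4$ ($V{\left(D,A \right)} = -5 + 9 = 4$)
$\frac{-11376 - 7575}{V{\left(\left(-2\right) \left(-2\right) + 3,103 \right)} - 46580} = \frac{-11376 - 7575}{4 - 46580} = - \frac{18951}{-46576} = \left(-18951\right) \left(- \frac{1}{46576}\right) = \frac{18951}{46576}$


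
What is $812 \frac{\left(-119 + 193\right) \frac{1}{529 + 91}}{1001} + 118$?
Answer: $\frac{2617616}{22165} \approx 118.1$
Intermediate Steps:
$812 \frac{\left(-119 + 193\right) \frac{1}{529 + 91}}{1001} + 118 = 812 \cdot \frac{74}{620} \cdot \frac{1}{1001} + 118 = 812 \cdot 74 \cdot \frac{1}{620} \cdot \frac{1}{1001} + 118 = 812 \cdot \frac{37}{310} \cdot \frac{1}{1001} + 118 = 812 \cdot \frac{37}{310310} + 118 = \frac{2146}{22165} + 118 = \frac{2617616}{22165}$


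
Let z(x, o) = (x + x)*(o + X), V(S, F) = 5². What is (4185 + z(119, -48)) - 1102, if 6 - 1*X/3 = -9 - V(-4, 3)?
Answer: 20219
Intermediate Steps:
V(S, F) = 25
X = 120 (X = 18 - 3*(-9 - 1*25) = 18 - 3*(-9 - 25) = 18 - 3*(-34) = 18 + 102 = 120)
z(x, o) = 2*x*(120 + o) (z(x, o) = (x + x)*(o + 120) = (2*x)*(120 + o) = 2*x*(120 + o))
(4185 + z(119, -48)) - 1102 = (4185 + 2*119*(120 - 48)) - 1102 = (4185 + 2*119*72) - 1102 = (4185 + 17136) - 1102 = 21321 - 1102 = 20219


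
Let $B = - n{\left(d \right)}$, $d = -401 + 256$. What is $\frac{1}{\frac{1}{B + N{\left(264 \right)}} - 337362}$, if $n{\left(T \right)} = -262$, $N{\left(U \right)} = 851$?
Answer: $- \frac{1113}{375483905} \approx -2.9642 \cdot 10^{-6}$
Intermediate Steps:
$d = -145$
$B = 262$ ($B = \left(-1\right) \left(-262\right) = 262$)
$\frac{1}{\frac{1}{B + N{\left(264 \right)}} - 337362} = \frac{1}{\frac{1}{262 + 851} - 337362} = \frac{1}{\frac{1}{1113} - 337362} = \frac{1}{- \frac{375483905}{1113}} = - \frac{1113}{375483905}$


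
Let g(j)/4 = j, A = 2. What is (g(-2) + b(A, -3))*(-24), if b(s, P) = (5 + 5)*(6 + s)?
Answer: -1728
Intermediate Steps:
g(j) = 4*j
b(s, P) = 60 + 10*s (b(s, P) = 10*(6 + s) = 60 + 10*s)
(g(-2) + b(A, -3))*(-24) = (4*(-2) + (60 + 10*2))*(-24) = (-8 + (60 + 20))*(-24) = (-8 + 80)*(-24) = 72*(-24) = -1728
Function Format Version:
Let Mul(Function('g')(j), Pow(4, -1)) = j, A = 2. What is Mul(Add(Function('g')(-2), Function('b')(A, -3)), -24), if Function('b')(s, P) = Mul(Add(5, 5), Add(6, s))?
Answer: -1728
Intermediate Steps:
Function('g')(j) = Mul(4, j)
Function('b')(s, P) = Add(60, Mul(10, s)) (Function('b')(s, P) = Mul(10, Add(6, s)) = Add(60, Mul(10, s)))
Mul(Add(Function('g')(-2), Function('b')(A, -3)), -24) = Mul(Add(Mul(4, -2), Add(60, Mul(10, 2))), -24) = Mul(Add(-8, Add(60, 20)), -24) = Mul(Add(-8, 80), -24) = Mul(72, -24) = -1728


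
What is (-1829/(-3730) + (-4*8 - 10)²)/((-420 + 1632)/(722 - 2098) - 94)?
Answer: -1132026428/60871735 ≈ -18.597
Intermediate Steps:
(-1829/(-3730) + (-4*8 - 10)²)/((-420 + 1632)/(722 - 2098) - 94) = (-1829*(-1/3730) + (-32 - 10)²)/(1212/(-1376) - 94) = (1829/3730 + (-42)²)/(1212*(-1/1376) - 94) = (1829/3730 + 1764)/(-303/344 - 94) = 6581549/(3730*(-32639/344)) = (6581549/3730)*(-344/32639) = -1132026428/60871735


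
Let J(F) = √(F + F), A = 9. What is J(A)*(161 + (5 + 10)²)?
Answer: 1158*√2 ≈ 1637.7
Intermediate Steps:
J(F) = √2*√F (J(F) = √(2*F) = √2*√F)
J(A)*(161 + (5 + 10)²) = (√2*√9)*(161 + (5 + 10)²) = (√2*3)*(161 + 15²) = (3*√2)*(161 + 225) = (3*√2)*386 = 1158*√2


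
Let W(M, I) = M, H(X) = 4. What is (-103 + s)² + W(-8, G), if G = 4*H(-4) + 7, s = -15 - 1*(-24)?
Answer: 8828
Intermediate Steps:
s = 9 (s = -15 + 24 = 9)
G = 23 (G = 4*4 + 7 = 16 + 7 = 23)
(-103 + s)² + W(-8, G) = (-103 + 9)² - 8 = (-94)² - 8 = 8836 - 8 = 8828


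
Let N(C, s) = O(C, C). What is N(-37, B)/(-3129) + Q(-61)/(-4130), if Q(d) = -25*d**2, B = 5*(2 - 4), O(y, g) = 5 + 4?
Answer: 2771791/123074 ≈ 22.521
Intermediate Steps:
O(y, g) = 9
B = -10 (B = 5*(-2) = -10)
N(C, s) = 9
N(-37, B)/(-3129) + Q(-61)/(-4130) = 9/(-3129) - 25*(-61)**2/(-4130) = 9*(-1/3129) - 25*3721*(-1/4130) = -3/1043 - 93025*(-1/4130) = -3/1043 + 18605/826 = 2771791/123074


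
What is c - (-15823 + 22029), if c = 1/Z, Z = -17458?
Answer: -108344349/17458 ≈ -6206.0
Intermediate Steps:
c = -1/17458 (c = 1/(-17458) = -1/17458 ≈ -5.7280e-5)
c - (-15823 + 22029) = -1/17458 - (-15823 + 22029) = -1/17458 - 1*6206 = -1/17458 - 6206 = -108344349/17458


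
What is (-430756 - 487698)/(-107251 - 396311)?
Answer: 459227/251781 ≈ 1.8239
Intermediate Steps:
(-430756 - 487698)/(-107251 - 396311) = -918454/(-503562) = -918454*(-1/503562) = 459227/251781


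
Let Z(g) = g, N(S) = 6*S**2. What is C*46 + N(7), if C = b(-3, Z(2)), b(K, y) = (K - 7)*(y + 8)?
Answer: -4306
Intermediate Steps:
b(K, y) = (-7 + K)*(8 + y)
C = -100 (C = -56 - 7*2 + 8*(-3) - 3*2 = -56 - 14 - 24 - 6 = -100)
C*46 + N(7) = -100*46 + 6*7**2 = -4600 + 6*49 = -4600 + 294 = -4306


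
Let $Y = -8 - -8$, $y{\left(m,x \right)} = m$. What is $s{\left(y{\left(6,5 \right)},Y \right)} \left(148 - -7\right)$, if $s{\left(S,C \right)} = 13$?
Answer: $2015$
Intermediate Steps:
$Y = 0$ ($Y = -8 + 8 = 0$)
$s{\left(y{\left(6,5 \right)},Y \right)} \left(148 - -7\right) = 13 \left(148 - -7\right) = 13 \left(148 + 7\right) = 13 \cdot 155 = 2015$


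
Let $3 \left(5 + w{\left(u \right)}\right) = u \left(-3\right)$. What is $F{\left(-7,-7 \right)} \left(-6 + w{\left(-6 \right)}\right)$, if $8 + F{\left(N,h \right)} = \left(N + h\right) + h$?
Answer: $145$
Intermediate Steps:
$w{\left(u \right)} = -5 - u$ ($w{\left(u \right)} = -5 + \frac{u \left(-3\right)}{3} = -5 + \frac{\left(-3\right) u}{3} = -5 - u$)
$F{\left(N,h \right)} = -8 + N + 2 h$ ($F{\left(N,h \right)} = -8 + \left(\left(N + h\right) + h\right) = -8 + \left(N + 2 h\right) = -8 + N + 2 h$)
$F{\left(-7,-7 \right)} \left(-6 + w{\left(-6 \right)}\right) = \left(-8 - 7 + 2 \left(-7\right)\right) \left(-6 - -1\right) = \left(-8 - 7 - 14\right) \left(-6 + \left(-5 + 6\right)\right) = - 29 \left(-6 + 1\right) = \left(-29\right) \left(-5\right) = 145$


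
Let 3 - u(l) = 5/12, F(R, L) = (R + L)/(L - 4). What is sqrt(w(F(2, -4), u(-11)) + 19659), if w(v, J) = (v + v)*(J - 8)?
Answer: sqrt(2830506)/12 ≈ 140.20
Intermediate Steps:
F(R, L) = (L + R)/(-4 + L)
u(l) = 31/12 (u(l) = 3 - 5/12 = 31/12)
w(v, J) = 2*v*(-8 + J) (w(v, J) = (2*v)*(-8 + J) = 2*v*(-8 + J))
sqrt(w(F(2, -4), u(-11)) + 19659) = sqrt(2*((-4 + 2)/(-4 - 4))*(-8 + 31/12) + 19659) = sqrt(2*(-2/(-8))*(-65/12) + 19659) = sqrt(2*(-1/8*(-2))*(-65/12) + 19659) = sqrt(2*(1/4)*(-65/12) + 19659) = sqrt(-65/24 + 19659) = sqrt(471751/24) = sqrt(2830506)/12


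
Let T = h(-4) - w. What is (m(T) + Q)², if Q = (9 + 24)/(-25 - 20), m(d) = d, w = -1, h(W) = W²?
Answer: 59536/225 ≈ 264.60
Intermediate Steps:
T = 17 (T = (-4)² - 1*(-1) = 16 + 1 = 17)
Q = -11/15 (Q = 33/(-45) = 33*(-1/45) = -11/15 ≈ -0.73333)
(m(T) + Q)² = (17 - 11/15)² = (244/15)² = 59536/225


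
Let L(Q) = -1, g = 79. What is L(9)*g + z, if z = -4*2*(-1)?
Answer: -71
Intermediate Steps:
z = 8 (z = -8*(-1) = 8)
L(9)*g + z = -1*79 + 8 = -79 + 8 = -71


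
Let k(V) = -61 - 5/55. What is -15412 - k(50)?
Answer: -168860/11 ≈ -15351.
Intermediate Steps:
k(V) = -672/11 (k(V) = -61 - 5*1/55 = -61 - 1/11 = -672/11)
-15412 - k(50) = -15412 - 1*(-672/11) = -15412 + 672/11 = -168860/11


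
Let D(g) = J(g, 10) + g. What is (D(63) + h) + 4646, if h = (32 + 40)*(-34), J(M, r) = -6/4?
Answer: 4519/2 ≈ 2259.5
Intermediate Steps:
J(M, r) = -3/2 (J(M, r) = -6*1/4 = -3/2)
h = -2448 (h = 72*(-34) = -2448)
D(g) = -3/2 + g
(D(63) + h) + 4646 = ((-3/2 + 63) - 2448) + 4646 = (123/2 - 2448) + 4646 = -4773/2 + 4646 = 4519/2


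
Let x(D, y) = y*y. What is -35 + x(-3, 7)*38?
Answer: 1827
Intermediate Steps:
x(D, y) = y**2
-35 + x(-3, 7)*38 = -35 + 7**2*38 = -35 + 49*38 = -35 + 1862 = 1827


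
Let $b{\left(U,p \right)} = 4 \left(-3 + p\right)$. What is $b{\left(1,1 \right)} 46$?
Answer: $-368$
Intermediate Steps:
$b{\left(U,p \right)} = -12 + 4 p$
$b{\left(1,1 \right)} 46 = \left(-12 + 4 \cdot 1\right) 46 = \left(-12 + 4\right) 46 = \left(-8\right) 46 = -368$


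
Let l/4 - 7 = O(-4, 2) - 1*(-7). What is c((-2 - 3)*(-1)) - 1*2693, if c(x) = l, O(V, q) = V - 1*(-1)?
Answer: -2649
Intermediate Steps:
O(V, q) = 1 + V (O(V, q) = V + 1 = 1 + V)
l = 44 (l = 28 + 4*((1 - 4) - 1*(-7)) = 28 + 4*(-3 + 7) = 28 + 4*4 = 28 + 16 = 44)
c(x) = 44
c((-2 - 3)*(-1)) - 1*2693 = 44 - 1*2693 = 44 - 2693 = -2649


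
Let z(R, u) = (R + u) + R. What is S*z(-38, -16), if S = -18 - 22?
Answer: 3680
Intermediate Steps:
z(R, u) = u + 2*R
S = -40
S*z(-38, -16) = -40*(-16 + 2*(-38)) = -40*(-16 - 76) = -40*(-92) = 3680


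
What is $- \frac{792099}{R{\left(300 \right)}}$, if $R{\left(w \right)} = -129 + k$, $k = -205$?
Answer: $\frac{792099}{334} \approx 2371.6$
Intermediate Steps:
$R{\left(w \right)} = -334$ ($R{\left(w \right)} = -129 - 205 = -334$)
$- \frac{792099}{R{\left(300 \right)}} = - \frac{792099}{-334} = \left(-792099\right) \left(- \frac{1}{334}\right) = \frac{792099}{334}$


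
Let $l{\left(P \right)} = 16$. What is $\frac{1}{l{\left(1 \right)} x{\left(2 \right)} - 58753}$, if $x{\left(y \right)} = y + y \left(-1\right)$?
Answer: $- \frac{1}{58753} \approx -1.702 \cdot 10^{-5}$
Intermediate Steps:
$x{\left(y \right)} = 0$ ($x{\left(y \right)} = y - y = 0$)
$\frac{1}{l{\left(1 \right)} x{\left(2 \right)} - 58753} = \frac{1}{16 \cdot 0 - 58753} = \frac{1}{0 - 58753} = \frac{1}{-58753} = - \frac{1}{58753}$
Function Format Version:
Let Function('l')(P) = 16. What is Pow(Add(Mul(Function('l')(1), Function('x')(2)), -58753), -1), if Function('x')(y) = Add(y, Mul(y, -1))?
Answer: Rational(-1, 58753) ≈ -1.7020e-5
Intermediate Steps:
Function('x')(y) = 0 (Function('x')(y) = Add(y, Mul(-1, y)) = 0)
Pow(Add(Mul(Function('l')(1), Function('x')(2)), -58753), -1) = Pow(Add(Mul(16, 0), -58753), -1) = Pow(Add(0, -58753), -1) = Pow(-58753, -1) = Rational(-1, 58753)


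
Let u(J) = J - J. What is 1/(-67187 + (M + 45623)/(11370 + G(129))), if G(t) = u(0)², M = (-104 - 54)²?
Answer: -3790/254615201 ≈ -1.4885e-5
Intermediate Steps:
M = 24964 (M = (-158)² = 24964)
u(J) = 0
G(t) = 0 (G(t) = 0² = 0)
1/(-67187 + (M + 45623)/(11370 + G(129))) = 1/(-67187 + (24964 + 45623)/(11370 + 0)) = 1/(-67187 + 70587/11370) = 1/(-67187 + 70587*(1/11370)) = 1/(-67187 + 23529/3790) = 1/(-254615201/3790) = -3790/254615201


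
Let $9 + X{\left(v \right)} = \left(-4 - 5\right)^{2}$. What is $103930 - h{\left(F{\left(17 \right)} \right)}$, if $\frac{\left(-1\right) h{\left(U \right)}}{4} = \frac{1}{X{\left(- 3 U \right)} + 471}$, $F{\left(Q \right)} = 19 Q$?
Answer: $\frac{56433994}{543} \approx 1.0393 \cdot 10^{5}$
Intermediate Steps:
$X{\left(v \right)} = 72$ ($X{\left(v \right)} = -9 + \left(-4 - 5\right)^{2} = -9 + \left(-9\right)^{2} = -9 + 81 = 72$)
$h{\left(U \right)} = - \frac{4}{543}$ ($h{\left(U \right)} = - \frac{4}{72 + 471} = - \frac{4}{543}$)
$103930 - h{\left(F{\left(17 \right)} \right)} = 103930 - - \frac{4}{543} = 103930 + \frac{4}{543} = \frac{56433994}{543}$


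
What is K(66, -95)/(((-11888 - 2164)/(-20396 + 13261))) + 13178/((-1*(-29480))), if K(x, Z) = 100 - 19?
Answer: 16309376/392285 ≈ 41.575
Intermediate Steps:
K(x, Z) = 81
K(66, -95)/(((-11888 - 2164)/(-20396 + 13261))) + 13178/((-1*(-29480))) = 81/(((-11888 - 2164)/(-20396 + 13261))) + 13178/((-1*(-29480))) = 81/((-14052/(-7135))) + 13178/29480 = 81/((-14052*(-1/7135))) + 13178*(1/29480) = 81/(14052/7135) + 599/1340 = 81*(7135/14052) + 599/1340 = 192645/4684 + 599/1340 = 16309376/392285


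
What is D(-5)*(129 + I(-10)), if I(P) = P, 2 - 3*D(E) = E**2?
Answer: -2737/3 ≈ -912.33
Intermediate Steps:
D(E) = 2/3 - E**2/3
D(-5)*(129 + I(-10)) = (2/3 - 1/3*(-5)**2)*(129 - 10) = (2/3 - 1/3*25)*119 = (2/3 - 25/3)*119 = -23/3*119 = -2737/3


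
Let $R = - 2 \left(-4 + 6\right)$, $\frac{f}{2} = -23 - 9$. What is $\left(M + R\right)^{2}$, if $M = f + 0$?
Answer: $4624$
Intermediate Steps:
$f = -64$ ($f = 2 \left(-23 - 9\right) = 2 \left(-32\right) = -64$)
$R = -4$ ($R = \left(-2\right) 2 = -4$)
$M = -64$ ($M = -64 + 0 = -64$)
$\left(M + R\right)^{2} = \left(-64 - 4\right)^{2} = \left(-68\right)^{2} = 4624$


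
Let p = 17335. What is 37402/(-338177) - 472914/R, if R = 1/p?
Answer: -2772362935919032/338177 ≈ -8.1980e+9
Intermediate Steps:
R = 1/17335 ≈ 5.7687e-5
37402/(-338177) - 472914/R = 37402/(-338177) - 472914/1/17335 = 37402*(-1/338177) - 472914*17335 = -37402/338177 - 8197964190 = -2772362935919032/338177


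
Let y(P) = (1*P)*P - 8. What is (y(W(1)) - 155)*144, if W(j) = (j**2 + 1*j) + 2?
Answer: -21168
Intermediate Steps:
W(j) = 2 + j + j**2 (W(j) = (j**2 + j) + 2 = (j + j**2) + 2 = 2 + j + j**2)
y(P) = -8 + P**2 (y(P) = P*P - 8 = P**2 - 8 = -8 + P**2)
(y(W(1)) - 155)*144 = ((-8 + (2 + 1 + 1**2)**2) - 155)*144 = ((-8 + (2 + 1 + 1)**2) - 155)*144 = ((-8 + 4**2) - 155)*144 = ((-8 + 16) - 155)*144 = (8 - 155)*144 = -147*144 = -21168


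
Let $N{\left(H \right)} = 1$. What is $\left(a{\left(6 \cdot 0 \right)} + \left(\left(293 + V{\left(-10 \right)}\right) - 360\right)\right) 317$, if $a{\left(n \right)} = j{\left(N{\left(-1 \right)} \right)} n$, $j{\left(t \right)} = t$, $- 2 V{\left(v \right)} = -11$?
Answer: $- \frac{38991}{2} \approx -19496.0$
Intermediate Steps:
$V{\left(v \right)} = \frac{11}{2}$ ($V{\left(v \right)} = \left(- \frac{1}{2}\right) \left(-11\right) = \frac{11}{2}$)
$a{\left(n \right)} = n$ ($a{\left(n \right)} = 1 n = n$)
$\left(a{\left(6 \cdot 0 \right)} + \left(\left(293 + V{\left(-10 \right)}\right) - 360\right)\right) 317 = \left(6 \cdot 0 + \left(\left(293 + \frac{11}{2}\right) - 360\right)\right) 317 = \left(0 + \left(\frac{597}{2} - 360\right)\right) 317 = \left(0 - \frac{123}{2}\right) 317 = \left(- \frac{123}{2}\right) 317 = - \frac{38991}{2}$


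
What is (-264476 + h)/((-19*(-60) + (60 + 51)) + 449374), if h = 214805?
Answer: -49671/450625 ≈ -0.11023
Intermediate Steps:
(-264476 + h)/((-19*(-60) + (60 + 51)) + 449374) = (-264476 + 214805)/((-19*(-60) + (60 + 51)) + 449374) = -49671/((1140 + 111) + 449374) = -49671/(1251 + 449374) = -49671/450625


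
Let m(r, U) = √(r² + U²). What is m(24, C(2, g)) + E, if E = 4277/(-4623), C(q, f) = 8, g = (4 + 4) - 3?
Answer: -4277/4623 + 8*√10 ≈ 24.373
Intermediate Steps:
g = 5 (g = 8 - 3 = 5)
m(r, U) = √(U² + r²)
E = -4277/4623 (E = 4277*(-1/4623) = -4277/4623 ≈ -0.92516)
m(24, C(2, g)) + E = √(8² + 24²) - 4277/4623 = √(64 + 576) - 4277/4623 = √640 - 4277/4623 = 8*√10 - 4277/4623 = -4277/4623 + 8*√10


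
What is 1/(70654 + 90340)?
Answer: 1/160994 ≈ 6.2114e-6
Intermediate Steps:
1/(70654 + 90340) = 1/160994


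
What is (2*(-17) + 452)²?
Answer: 174724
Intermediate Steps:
(2*(-17) + 452)² = (-34 + 452)² = 418² = 174724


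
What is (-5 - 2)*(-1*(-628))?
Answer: -4396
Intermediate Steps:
(-5 - 2)*(-1*(-628)) = -7*628 = -4396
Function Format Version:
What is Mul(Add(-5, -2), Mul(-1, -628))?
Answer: -4396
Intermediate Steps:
Mul(Add(-5, -2), Mul(-1, -628)) = Mul(-7, 628) = -4396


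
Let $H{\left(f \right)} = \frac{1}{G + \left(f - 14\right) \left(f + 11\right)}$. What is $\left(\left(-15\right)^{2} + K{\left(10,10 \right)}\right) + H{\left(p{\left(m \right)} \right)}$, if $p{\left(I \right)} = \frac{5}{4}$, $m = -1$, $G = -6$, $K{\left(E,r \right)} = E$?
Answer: $\frac{609809}{2595} \approx 234.99$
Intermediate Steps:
$p{\left(I \right)} = \frac{5}{4}$ ($p{\left(I \right)} = 5 \cdot \frac{1}{4} = \frac{5}{4}$)
$H{\left(f \right)} = \frac{1}{-6 + \left(-14 + f\right) \left(11 + f\right)}$ ($H{\left(f \right)} = \frac{1}{-6 + \left(f - 14\right) \left(f + 11\right)} = \frac{1}{-6 + \left(-14 + f\right) \left(11 + f\right)}$)
$\left(\left(-15\right)^{2} + K{\left(10,10 \right)}\right) + H{\left(p{\left(m \right)} \right)} = \left(\left(-15\right)^{2} + 10\right) + \frac{1}{-160 + \left(\frac{5}{4}\right)^{2} - \frac{15}{4}} = \left(225 + 10\right) + \frac{1}{-160 + \frac{25}{16} - \frac{15}{4}} = 235 + \frac{1}{- \frac{2595}{16}} = 235 - \frac{16}{2595} = \frac{609809}{2595}$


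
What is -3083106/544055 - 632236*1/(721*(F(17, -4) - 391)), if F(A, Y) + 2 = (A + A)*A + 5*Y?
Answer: -12922779314/1176790965 ≈ -10.981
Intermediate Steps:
F(A, Y) = -2 + 2*A² + 5*Y (F(A, Y) = -2 + ((A + A)*A + 5*Y) = -2 + ((2*A)*A + 5*Y) = -2 + (2*A² + 5*Y) = -2 + 2*A² + 5*Y)
-3083106/544055 - 632236*1/(721*(F(17, -4) - 391)) = -3083106/544055 - 632236*1/(721*((-2 + 2*17² + 5*(-4)) - 391)) = -3083106*1/544055 - 632236*1/(721*((-2 + 2*289 - 20) - 391)) = -3083106/544055 - 632236*1/(721*((-2 + 578 - 20) - 391)) = -3083106/544055 - 632236*1/(721*(556 - 391)) = -3083106/544055 - 632236/(165*721) = -3083106/544055 - 632236/118965 = -3083106/544055 - 632236*1/118965 = -3083106/544055 - 57476/10815 = -12922779314/1176790965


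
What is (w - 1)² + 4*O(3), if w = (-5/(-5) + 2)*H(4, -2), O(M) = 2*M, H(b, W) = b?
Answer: 145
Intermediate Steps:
w = 12 (w = (-5/(-5) + 2)*4 = (-5*(-⅕) + 2)*4 = (1 + 2)*4 = 3*4 = 12)
(w - 1)² + 4*O(3) = (12 - 1)² + 4*(2*3) = 11² + 4*6 = 121 + 24 = 145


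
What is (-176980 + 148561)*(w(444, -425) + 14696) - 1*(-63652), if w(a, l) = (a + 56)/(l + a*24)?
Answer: -4272295365032/10231 ≈ -4.1758e+8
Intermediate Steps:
w(a, l) = (56 + a)/(l + 24*a)
(-176980 + 148561)*(w(444, -425) + 14696) - 1*(-63652) = (-176980 + 148561)*((56 + 444)/(-425 + 24*444) + 14696) - 1*(-63652) = -28419*(500/(-425 + 10656) + 14696) + 63652 = -28419*(500/10231 + 14696) + 63652 = -28419*150355276/10231 + 63652 = -4272946588644/10231 + 63652 = -4272295365032/10231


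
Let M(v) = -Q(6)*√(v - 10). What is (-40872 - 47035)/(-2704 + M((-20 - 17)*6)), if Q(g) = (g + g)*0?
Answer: 87907/2704 ≈ 32.510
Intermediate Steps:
Q(g) = 0 (Q(g) = (2*g)*0 = 0)
M(v) = 0 (M(v) = -0*√(v - 10) = -0*√(-10 + v) = -1*0 = 0)
(-40872 - 47035)/(-2704 + M((-20 - 17)*6)) = (-40872 - 47035)/(-2704 + 0) = -87907/(-2704) = -87907*(-1/2704) = 87907/2704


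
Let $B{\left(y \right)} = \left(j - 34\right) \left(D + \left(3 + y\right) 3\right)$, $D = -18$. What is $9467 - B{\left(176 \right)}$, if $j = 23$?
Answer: $15176$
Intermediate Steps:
$B{\left(y \right)} = 99 - 33 y$ ($B{\left(y \right)} = \left(23 - 34\right) \left(-18 + \left(3 + y\right) 3\right) = - 11 \left(-18 + \left(9 + 3 y\right)\right) = - 11 \left(-9 + 3 y\right) = 99 - 33 y$)
$9467 - B{\left(176 \right)} = 9467 - \left(99 - 5808\right) = 9467 - -5709 = 9467 + 5709 = 15176$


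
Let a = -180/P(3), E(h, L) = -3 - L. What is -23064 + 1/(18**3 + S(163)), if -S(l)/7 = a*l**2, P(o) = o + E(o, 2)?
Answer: -385921562833/16732638 ≈ -23064.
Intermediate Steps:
P(o) = -5 + o (P(o) = o + (-3 - 1*2) = o + (-3 - 2) = o - 5 = -5 + o)
a = 90 (a = -180/(-5 + 3) = -180/(-2) = -180*(-1/2) = 90)
S(l) = -630*l**2
-23064 + 1/(18**3 + S(163)) = -23064 + 1/(18**3 - 630*163**2) = -23064 + 1/(5832 - 630*26569) = -23064 + 1/(5832 - 16738470) = -23064 + 1/(-16732638) = -23064 - 1/16732638 = -385921562833/16732638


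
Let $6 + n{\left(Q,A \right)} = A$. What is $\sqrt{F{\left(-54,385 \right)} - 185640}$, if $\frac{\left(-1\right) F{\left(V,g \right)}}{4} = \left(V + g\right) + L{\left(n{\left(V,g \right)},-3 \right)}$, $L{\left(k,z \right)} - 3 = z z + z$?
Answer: $10 i \sqrt{1870} \approx 432.44 i$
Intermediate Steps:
$n{\left(Q,A \right)} = -6 + A$
$L{\left(k,z \right)} = 3 + z + z^{2}$ ($L{\left(k,z \right)} = 3 + \left(z z + z\right) = 3 + \left(z^{2} + z\right) = 3 + \left(z + z^{2}\right) = 3 + z + z^{2}$)
$F{\left(V,g \right)} = -36 - 4 V - 4 g$ ($F{\left(V,g \right)} = - 4 \left(\left(V + g\right) + \left(3 - 3 + \left(-3\right)^{2}\right)\right) = - 4 \left(\left(V + g\right) + \left(3 - 3 + 9\right)\right) = - 4 \left(\left(V + g\right) + 9\right) = - 4 \left(9 + V + g\right) = -36 - 4 V - 4 g$)
$\sqrt{F{\left(-54,385 \right)} - 185640} = \sqrt{\left(-36 - -216 - 1540\right) - 185640} = \sqrt{\left(-36 + 216 - 1540\right) - 185640} = \sqrt{-1360 - 185640} = \sqrt{-187000} = 10 i \sqrt{1870}$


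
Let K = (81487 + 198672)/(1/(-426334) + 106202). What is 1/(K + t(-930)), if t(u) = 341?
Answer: 4116138497/1414461528123 ≈ 0.0029100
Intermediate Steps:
K = 10858300646/4116138497 (K = 280159/(-1/426334 + 106202) = 280159/(45277523467/426334) = 280159*(426334/45277523467) = 10858300646/4116138497 ≈ 2.6380)
1/(K + t(-930)) = 1/(10858300646/4116138497 + 341) = 1/(1414461528123/4116138497) = 4116138497/1414461528123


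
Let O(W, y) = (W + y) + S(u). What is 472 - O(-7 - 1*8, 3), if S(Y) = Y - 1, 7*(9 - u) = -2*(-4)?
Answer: 3340/7 ≈ 477.14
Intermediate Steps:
u = 55/7 (u = 9 - (-2)*(-4)/7 = 9 - ⅐*8 = 9 - 8/7 = 55/7 ≈ 7.8571)
S(Y) = -1 + Y
O(W, y) = 48/7 + W + y (O(W, y) = (W + y) + (-1 + 55/7) = (W + y) + 48/7 = 48/7 + W + y)
472 - O(-7 - 1*8, 3) = 472 - (48/7 + (-7 - 1*8) + 3) = 472 - (48/7 + (-7 - 8) + 3) = 472 - (48/7 - 15 + 3) = 472 - 1*(-36/7) = 472 + 36/7 = 3340/7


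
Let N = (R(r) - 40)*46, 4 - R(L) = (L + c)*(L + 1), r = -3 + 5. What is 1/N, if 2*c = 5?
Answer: -1/2277 ≈ -0.00043917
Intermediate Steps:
c = 5/2 (c = (½)*5 = 5/2 ≈ 2.5000)
r = 2
R(L) = 4 - (1 + L)*(5/2 + L) (R(L) = 4 - (L + 5/2)*(L + 1) = 4 - (5/2 + L)*(1 + L) = 4 - (1 + L)*(5/2 + L))
N = -2277 (N = ((3/2 - 1*2² - 7/2*2) - 40)*46 = ((3/2 - 1*4 - 7) - 40)*46 = ((3/2 - 4 - 7) - 40)*46 = (-19/2 - 40)*46 = -99/2*46 = -2277)
1/N = 1/(-2277) = -1/2277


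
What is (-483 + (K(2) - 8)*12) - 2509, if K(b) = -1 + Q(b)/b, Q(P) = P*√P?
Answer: -3100 + 12*√2 ≈ -3083.0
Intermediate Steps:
Q(P) = P^(3/2)
K(b) = -1 + √b (K(b) = -1 + b^(3/2)/b = -1 + √b)
(-483 + (K(2) - 8)*12) - 2509 = (-483 + ((-1 + √2) - 8)*12) - 2509 = (-483 + (-9 + √2)*12) - 2509 = (-483 + (-108 + 12*√2)) - 2509 = (-591 + 12*√2) - 2509 = -3100 + 12*√2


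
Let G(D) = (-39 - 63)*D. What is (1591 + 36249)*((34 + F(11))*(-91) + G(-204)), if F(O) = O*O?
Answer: 253641520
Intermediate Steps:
F(O) = O²
G(D) = -102*D
(1591 + 36249)*((34 + F(11))*(-91) + G(-204)) = (1591 + 36249)*((34 + 11²)*(-91) - 102*(-204)) = 37840*((34 + 121)*(-91) + 20808) = 37840*(155*(-91) + 20808) = 37840*(-14105 + 20808) = 37840*6703 = 253641520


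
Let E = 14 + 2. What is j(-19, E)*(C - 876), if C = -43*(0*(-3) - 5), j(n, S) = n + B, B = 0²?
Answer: 12559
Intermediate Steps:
E = 16
B = 0
j(n, S) = n (j(n, S) = n + 0 = n)
C = 215 (C = -43*(0 - 5) = -43*(-5) = 215)
j(-19, E)*(C - 876) = -19*(215 - 876) = -19*(-661) = 12559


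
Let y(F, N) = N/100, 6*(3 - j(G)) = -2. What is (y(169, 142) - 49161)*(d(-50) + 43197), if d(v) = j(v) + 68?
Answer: -63811592819/30 ≈ -2.1271e+9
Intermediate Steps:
j(G) = 10/3 (j(G) = 3 - ⅙*(-2) = 3 + ⅓ = 10/3)
y(F, N) = N/100 (y(F, N) = N*(1/100) = N/100)
d(v) = 214/3 (d(v) = 10/3 + 68 = 214/3)
(y(169, 142) - 49161)*(d(-50) + 43197) = ((1/100)*142 - 49161)*(214/3 + 43197) = (71/50 - 49161)*(129805/3) = -2457979/50*129805/3 = -63811592819/30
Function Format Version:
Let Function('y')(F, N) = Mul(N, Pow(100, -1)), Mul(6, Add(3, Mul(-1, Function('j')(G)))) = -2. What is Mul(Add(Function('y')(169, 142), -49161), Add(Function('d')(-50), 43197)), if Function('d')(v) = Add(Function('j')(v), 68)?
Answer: Rational(-63811592819, 30) ≈ -2.1271e+9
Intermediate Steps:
Function('j')(G) = Rational(10, 3) (Function('j')(G) = Add(3, Mul(Rational(-1, 6), -2)) = Add(3, Rational(1, 3)) = Rational(10, 3))
Function('y')(F, N) = Mul(Rational(1, 100), N) (Function('y')(F, N) = Mul(N, Rational(1, 100)) = Mul(Rational(1, 100), N))
Function('d')(v) = Rational(214, 3) (Function('d')(v) = Add(Rational(10, 3), 68) = Rational(214, 3))
Mul(Add(Function('y')(169, 142), -49161), Add(Function('d')(-50), 43197)) = Mul(Add(Mul(Rational(1, 100), 142), -49161), Add(Rational(214, 3), 43197)) = Mul(Add(Rational(71, 50), -49161), Rational(129805, 3)) = Mul(Rational(-2457979, 50), Rational(129805, 3)) = Rational(-63811592819, 30)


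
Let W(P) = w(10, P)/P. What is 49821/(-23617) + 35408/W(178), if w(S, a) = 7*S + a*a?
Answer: 73633527487/374967109 ≈ 196.37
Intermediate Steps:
w(S, a) = a² + 7*S (w(S, a) = 7*S + a² = a² + 7*S)
W(P) = (70 + P²)/P (W(P) = (P² + 7*10)/P = (P² + 70)/P = (70 + P²)/P)
49821/(-23617) + 35408/W(178) = 49821/(-23617) + 35408/(178 + 70/178) = 49821*(-1/23617) + 35408/(178 + 70*(1/178)) = -49821/23617 + 35408/(178 + 35/89) = -49821/23617 + 35408/(15877/89) = -49821/23617 + 35408*(89/15877) = -49821/23617 + 3151312/15877 = 73633527487/374967109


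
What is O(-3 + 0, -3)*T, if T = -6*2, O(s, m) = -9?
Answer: 108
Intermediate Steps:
T = -12
O(-3 + 0, -3)*T = -9*(-12) = 108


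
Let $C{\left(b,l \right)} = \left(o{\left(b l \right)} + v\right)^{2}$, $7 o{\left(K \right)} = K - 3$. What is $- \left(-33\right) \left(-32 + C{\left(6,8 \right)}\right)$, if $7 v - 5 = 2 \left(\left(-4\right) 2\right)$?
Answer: $- \frac{13596}{49} \approx -277.47$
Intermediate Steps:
$o{\left(K \right)} = - \frac{3}{7} + \frac{K}{7}$ ($o{\left(K \right)} = \frac{K - 3}{7} = \frac{-3 + K}{7} = - \frac{3}{7} + \frac{K}{7}$)
$v = - \frac{11}{7}$ ($v = \frac{5}{7} + \frac{2 \left(\left(-4\right) 2\right)}{7} = \frac{5}{7} + \frac{2 \left(-8\right)}{7} = \frac{5}{7} + \frac{1}{7} \left(-16\right) = \frac{5}{7} - \frac{16}{7} = - \frac{11}{7} \approx -1.5714$)
$C{\left(b,l \right)} = \left(-2 + \frac{b l}{7}\right)^{2}$ ($C{\left(b,l \right)} = \left(\left(- \frac{3}{7} + \frac{b l}{7}\right) - \frac{11}{7}\right)^{2} = \left(-2 + \frac{b l}{7}\right)^{2}$)
$- \left(-33\right) \left(-32 + C{\left(6,8 \right)}\right) = - \left(-33\right) \left(-32 + \frac{\left(-14 + 6 \cdot 8\right)^{2}}{49}\right) = - \left(-33\right) \left(-32 + \frac{\left(-14 + 48\right)^{2}}{49}\right) = - \left(-33\right) \left(-32 + \frac{34^{2}}{49}\right) = - \left(-33\right) \left(-32 + \frac{1}{49} \cdot 1156\right) = - \left(-33\right) \left(-32 + \frac{1156}{49}\right) = - \frac{\left(-33\right) \left(-412\right)}{49} = \left(-1\right) \frac{13596}{49} = - \frac{13596}{49}$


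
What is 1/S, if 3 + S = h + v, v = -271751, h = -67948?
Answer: -1/339702 ≈ -2.9438e-6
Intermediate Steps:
S = -339702 (S = -3 + (-67948 - 271751) = -3 - 339699 = -339702)
1/S = 1/(-339702) = -1/339702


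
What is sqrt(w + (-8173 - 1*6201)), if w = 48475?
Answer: 9*sqrt(421) ≈ 184.66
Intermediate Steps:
sqrt(w + (-8173 - 1*6201)) = sqrt(48475 + (-8173 - 1*6201)) = sqrt(48475 + (-8173 - 6201)) = sqrt(48475 - 14374) = sqrt(34101) = 9*sqrt(421)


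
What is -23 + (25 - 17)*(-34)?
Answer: -295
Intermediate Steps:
-23 + (25 - 17)*(-34) = -23 + 8*(-34) = -23 - 272 = -295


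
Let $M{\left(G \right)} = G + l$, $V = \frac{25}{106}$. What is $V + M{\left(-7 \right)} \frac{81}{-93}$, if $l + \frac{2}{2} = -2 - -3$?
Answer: $\frac{20809}{3286} \approx 6.3326$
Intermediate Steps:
$l = 0$ ($l = -1 - -1 = -1 + \left(-2 + 3\right) = -1 + 1 = 0$)
$V = \frac{25}{106}$ ($V = 25 \cdot \frac{1}{106} = \frac{25}{106} \approx 0.23585$)
$M{\left(G \right)} = G$ ($M{\left(G \right)} = G + 0 = G$)
$V + M{\left(-7 \right)} \frac{81}{-93} = \frac{25}{106} - 7 \frac{81}{-93} = \frac{25}{106} - 7 \cdot 81 \left(- \frac{1}{93}\right) = \frac{25}{106} - - \frac{189}{31} = \frac{25}{106} + \frac{189}{31} = \frac{20809}{3286}$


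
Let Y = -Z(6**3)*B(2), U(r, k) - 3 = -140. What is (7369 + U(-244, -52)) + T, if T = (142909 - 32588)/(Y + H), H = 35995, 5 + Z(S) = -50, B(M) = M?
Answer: 261221681/36105 ≈ 7235.1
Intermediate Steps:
Z(S) = -55 (Z(S) = -5 - 50 = -55)
U(r, k) = -137 (U(r, k) = 3 - 140 = -137)
Y = 110 (Y = -(-55)*2 = -1*(-110) = 110)
T = 110321/36105 (T = (142909 - 32588)/(110 + 35995) = 110321/36105 ≈ 3.0556)
(7369 + U(-244, -52)) + T = (7369 - 137) + 110321/36105 = 7232 + 110321/36105 = 261221681/36105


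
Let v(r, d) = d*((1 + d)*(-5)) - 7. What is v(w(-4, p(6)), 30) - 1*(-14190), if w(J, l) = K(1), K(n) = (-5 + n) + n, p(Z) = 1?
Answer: 9533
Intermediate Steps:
K(n) = -5 + 2*n
w(J, l) = -3 (w(J, l) = -5 + 2*1 = -5 + 2 = -3)
v(r, d) = -7 + d*(-5 - 5*d) (v(r, d) = d*(-5 - 5*d) - 7 = -7 + d*(-5 - 5*d))
v(w(-4, p(6)), 30) - 1*(-14190) = (-7 - 5*30 - 5*30²) - 1*(-14190) = (-7 - 150 - 5*900) + 14190 = (-7 - 150 - 4500) + 14190 = -4657 + 14190 = 9533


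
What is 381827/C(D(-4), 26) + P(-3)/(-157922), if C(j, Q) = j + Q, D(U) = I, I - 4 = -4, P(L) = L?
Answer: 15074720893/1026493 ≈ 14686.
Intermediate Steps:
I = 0 (I = 4 - 4 = 0)
D(U) = 0
C(j, Q) = Q + j
381827/C(D(-4), 26) + P(-3)/(-157922) = 381827/(26 + 0) - 3/(-157922) = 381827/26 - 3*(-1/157922) = 381827*(1/26) + 3/157922 = 381827/26 + 3/157922 = 15074720893/1026493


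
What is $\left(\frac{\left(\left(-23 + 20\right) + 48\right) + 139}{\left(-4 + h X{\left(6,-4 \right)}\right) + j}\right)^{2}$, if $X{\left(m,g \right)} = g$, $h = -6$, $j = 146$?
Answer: $\frac{8464}{6889} \approx 1.2286$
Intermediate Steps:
$\left(\frac{\left(\left(-23 + 20\right) + 48\right) + 139}{\left(-4 + h X{\left(6,-4 \right)}\right) + j}\right)^{2} = \left(\frac{\left(\left(-23 + 20\right) + 48\right) + 139}{\left(-4 - -24\right) + 146}\right)^{2} = \left(\frac{\left(-3 + 48\right) + 139}{\left(-4 + 24\right) + 146}\right)^{2} = \left(\frac{45 + 139}{20 + 146}\right)^{2} = \left(\frac{184}{166}\right)^{2} = \left(184 \cdot \frac{1}{166}\right)^{2} = \left(\frac{92}{83}\right)^{2} = \frac{8464}{6889}$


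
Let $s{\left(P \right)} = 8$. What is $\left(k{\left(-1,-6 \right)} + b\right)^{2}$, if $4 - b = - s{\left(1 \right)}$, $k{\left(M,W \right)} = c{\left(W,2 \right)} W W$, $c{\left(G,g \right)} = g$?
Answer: $7056$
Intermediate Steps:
$k{\left(M,W \right)} = 2 W^{2}$ ($k{\left(M,W \right)} = 2 W W = 2 W^{2}$)
$b = 12$ ($b = 4 - \left(-1\right) 8 = 4 - -8 = 4 + 8 = 12$)
$\left(k{\left(-1,-6 \right)} + b\right)^{2} = \left(2 \left(-6\right)^{2} + 12\right)^{2} = \left(2 \cdot 36 + 12\right)^{2} = \left(72 + 12\right)^{2} = 84^{2} = 7056$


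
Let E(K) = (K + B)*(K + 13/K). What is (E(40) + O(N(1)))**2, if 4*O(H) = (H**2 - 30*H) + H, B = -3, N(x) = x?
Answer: 3528478801/1600 ≈ 2.2053e+6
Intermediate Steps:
O(H) = -29*H/4 + H**2/4 (O(H) = ((H**2 - 30*H) + H)/4 = (H**2 - 29*H)/4 = -29*H/4 + H**2/4)
E(K) = (-3 + K)*(K + 13/K) (E(K) = (K - 3)*(K + 13/K) = (-3 + K)*(K + 13/K))
(E(40) + O(N(1)))**2 = ((13 + 40**2 - 39/40 - 3*40) + (1/4)*1*(-29 + 1))**2 = ((13 + 1600 - 39*1/40 - 120) + (1/4)*1*(-28))**2 = ((13 + 1600 - 39/40 - 120) - 7)**2 = (59681/40 - 7)**2 = (59401/40)**2 = 3528478801/1600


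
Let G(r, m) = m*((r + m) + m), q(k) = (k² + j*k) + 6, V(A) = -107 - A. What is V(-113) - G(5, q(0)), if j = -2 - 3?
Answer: -96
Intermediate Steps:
j = -5
q(k) = 6 + k² - 5*k (q(k) = (k² - 5*k) + 6 = 6 + k² - 5*k)
G(r, m) = m*(r + 2*m) (G(r, m) = m*((m + r) + m) = m*(r + 2*m))
V(-113) - G(5, q(0)) = (-107 - 1*(-113)) - (6 + 0² - 5*0)*(5 + 2*(6 + 0² - 5*0)) = (-107 + 113) - (6 + 0 + 0)*(5 + 2*(6 + 0 + 0)) = 6 - 6*(5 + 2*6) = 6 - 6*(5 + 12) = 6 - 6*17 = 6 - 1*102 = 6 - 102 = -96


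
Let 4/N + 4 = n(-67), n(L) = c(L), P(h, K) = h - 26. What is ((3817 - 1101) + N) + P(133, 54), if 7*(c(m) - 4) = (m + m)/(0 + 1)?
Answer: 189127/67 ≈ 2822.8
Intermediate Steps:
P(h, K) = -26 + h
c(m) = 4 + 2*m/7 (c(m) = 4 + ((m + m)/(0 + 1))/7 = 4 + ((2*m)/1)/7 = 4 + ((2*m)*1)/7 = 4 + (2*m)/7 = 4 + 2*m/7)
n(L) = 4 + 2*L/7
N = -14/67 (N = 4/(-4 + (4 + (2/7)*(-67))) = 4/(-4 + (4 - 134/7)) = 4/(-4 - 106/7) = 4/(-134/7) = 4*(-7/134) = -14/67 ≈ -0.20896)
((3817 - 1101) + N) + P(133, 54) = ((3817 - 1101) - 14/67) + (-26 + 133) = (2716 - 14/67) + 107 = 181958/67 + 107 = 189127/67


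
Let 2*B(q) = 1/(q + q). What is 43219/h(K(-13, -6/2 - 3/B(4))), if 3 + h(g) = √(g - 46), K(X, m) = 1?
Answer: -43219/18 - 43219*I*√5/18 ≈ -2401.1 - 5368.9*I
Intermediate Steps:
B(q) = 1/(4*q) (B(q) = 1/(2*(q + q)) = 1/(2*((2*q))) = (1/(2*q))/2 = 1/(4*q))
h(g) = -3 + √(-46 + g) (h(g) = -3 + √(g - 46) = -3 + √(-46 + g))
43219/h(K(-13, -6/2 - 3/B(4))) = 43219/(-3 + √(-46 + 1)) = 43219/(-3 + √(-45)) = 43219/(-3 + 3*I*√5)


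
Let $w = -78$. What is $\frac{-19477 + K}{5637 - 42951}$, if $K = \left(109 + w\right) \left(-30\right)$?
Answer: $\frac{20407}{37314} \approx 0.5469$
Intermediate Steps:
$K = -930$ ($K = \left(109 - 78\right) \left(-30\right) = 31 \left(-30\right) = -930$)
$\frac{-19477 + K}{5637 - 42951} = \frac{-19477 - 930}{5637 - 42951} = - \frac{20407}{-37314} = \left(-20407\right) \left(- \frac{1}{37314}\right) = \frac{20407}{37314}$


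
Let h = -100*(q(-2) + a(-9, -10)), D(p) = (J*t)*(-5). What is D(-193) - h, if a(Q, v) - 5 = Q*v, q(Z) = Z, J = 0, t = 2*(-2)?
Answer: 9300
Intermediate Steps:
t = -4
D(p) = 0 (D(p) = (0*(-4))*(-5) = 0*(-5) = 0)
a(Q, v) = 5 + Q*v
h = -9300 (h = -100*(-2 + (5 - 9*(-10))) = -100*(-2 + (5 + 90)) = -100*(-2 + 95) = -100*93 = -9300)
D(-193) - h = 0 - 1*(-9300) = 0 + 9300 = 9300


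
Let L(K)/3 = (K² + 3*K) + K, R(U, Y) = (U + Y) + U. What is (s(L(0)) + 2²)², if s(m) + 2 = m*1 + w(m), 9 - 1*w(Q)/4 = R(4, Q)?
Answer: 36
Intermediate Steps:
R(U, Y) = Y + 2*U
L(K) = 3*K² + 12*K (L(K) = 3*((K² + 3*K) + K) = 3*(K² + 4*K) = 3*K² + 12*K)
w(Q) = 4 - 4*Q (w(Q) = 36 - 4*(Q + 2*4) = 36 - 4*(Q + 8) = 36 - 4*(8 + Q) = 36 + (-32 - 4*Q) = 4 - 4*Q)
s(m) = 2 - 3*m (s(m) = -2 + (m*1 + (4 - 4*m)) = -2 + (m + (4 - 4*m)) = -2 + (4 - 3*m) = 2 - 3*m)
(s(L(0)) + 2²)² = ((2 - 9*0*(4 + 0)) + 2²)² = ((2 - 9*0*4) + 4)² = ((2 - 3*0) + 4)² = ((2 + 0) + 4)² = (2 + 4)² = 6² = 36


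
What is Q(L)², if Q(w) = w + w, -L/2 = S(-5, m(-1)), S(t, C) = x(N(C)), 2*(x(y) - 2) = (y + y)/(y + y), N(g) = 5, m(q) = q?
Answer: 100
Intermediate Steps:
x(y) = 5/2 (x(y) = 2 + ((y + y)/(y + y))/2 = 2 + ((2*y)/((2*y)))/2 = 2 + ((2*y)*(1/(2*y)))/2 = 2 + (½)*1 = 2 + ½ = 5/2)
S(t, C) = 5/2
L = -5 (L = -2*5/2 = -5)
Q(w) = 2*w
Q(L)² = (2*(-5))² = (-10)² = 100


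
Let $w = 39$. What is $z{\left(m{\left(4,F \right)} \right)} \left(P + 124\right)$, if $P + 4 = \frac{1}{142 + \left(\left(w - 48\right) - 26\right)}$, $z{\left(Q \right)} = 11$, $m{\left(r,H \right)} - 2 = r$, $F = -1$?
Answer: $\frac{141251}{107} \approx 1320.1$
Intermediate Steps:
$m{\left(r,H \right)} = 2 + r$
$P = - \frac{427}{107}$ ($P = -4 + \frac{1}{142 + \left(\left(39 - 48\right) - 26\right)} = -4 + \frac{1}{142 - 35} = -4 + \frac{1}{107} = - \frac{427}{107} \approx -3.9907$)
$z{\left(m{\left(4,F \right)} \right)} \left(P + 124\right) = 11 \left(- \frac{427}{107} + 124\right) = 11 \cdot \frac{12841}{107} = \frac{141251}{107}$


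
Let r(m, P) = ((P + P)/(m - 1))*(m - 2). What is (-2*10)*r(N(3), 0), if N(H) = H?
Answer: 0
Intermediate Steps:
r(m, P) = 2*P*(-2 + m)/(-1 + m) (r(m, P) = ((2*P)/(-1 + m))*(-2 + m) = (2*P/(-1 + m))*(-2 + m) = 2*P*(-2 + m)/(-1 + m))
(-2*10)*r(N(3), 0) = (-2*10)*(2*0*(-2 + 3)/(-1 + 3)) = -40*0/2 = -20*0 = 0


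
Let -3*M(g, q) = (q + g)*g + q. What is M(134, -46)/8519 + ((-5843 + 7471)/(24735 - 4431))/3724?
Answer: -10572596105/23004980208 ≈ -0.45958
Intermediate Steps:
M(g, q) = -q/3 - g*(g + q)/3 (M(g, q) = -((q + g)*g + q)/3 = -((g + q)*g + q)/3 = -(g*(g + q) + q)/3 = -(q + g*(g + q))/3 = -q/3 - g*(g + q)/3)
M(134, -46)/8519 + ((-5843 + 7471)/(24735 - 4431))/3724 = (-⅓*(-46) - ⅓*134² - ⅓*134*(-46))/8519 + ((-5843 + 7471)/(24735 - 4431))/3724 = (46/3 - ⅓*17956 + 6164/3)*(1/8519) + (1628/20304)*(1/3724) = (46/3 - 17956/3 + 6164/3)*(1/8519) + (1628*(1/20304))*(1/3724) = -11746/3*1/8519 + (407/5076)*(1/3724) = -1678/3651 + 407/18903024 = -10572596105/23004980208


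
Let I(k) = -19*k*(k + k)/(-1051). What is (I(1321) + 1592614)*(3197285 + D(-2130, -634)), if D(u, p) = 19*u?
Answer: 5493328061362680/1051 ≈ 5.2268e+12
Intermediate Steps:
I(k) = 38*k²/1051 (I(k) = -19*k*2*k*(-1/1051) = -38*k²*(-1/1051) = 38*k²/1051)
(I(1321) + 1592614)*(3197285 + D(-2130, -634)) = ((38/1051)*1321² + 1592614)*(3197285 + 19*(-2130)) = ((38/1051)*1745041 + 1592614)*(3197285 - 40470) = (66311558/1051 + 1592614)*3156815 = (1740148872/1051)*3156815 = 5493328061362680/1051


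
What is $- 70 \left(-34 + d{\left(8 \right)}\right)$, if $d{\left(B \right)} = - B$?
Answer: $2940$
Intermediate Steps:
$- 70 \left(-34 + d{\left(8 \right)}\right) = - 70 \left(-34 - 8\right) = \left(-70\right) \left(-42\right) = 2940$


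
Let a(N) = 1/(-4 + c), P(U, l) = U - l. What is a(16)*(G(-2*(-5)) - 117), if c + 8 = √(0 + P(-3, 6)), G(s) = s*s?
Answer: 4/3 + I/3 ≈ 1.3333 + 0.33333*I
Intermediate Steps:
G(s) = s²
c = -8 + 3*I (c = -8 + √(0 + (-3 - 1*6)) = -8 + √(0 + (-3 - 6)) = -8 + √(0 - 9) = -8 + √(-9) = -8 + 3*I ≈ -8.0 + 3.0*I)
a(N) = (-12 - 3*I)/153 (a(N) = 1/(-4 + (-8 + 3*I)) = 1/(-12 + 3*I) = (-12 - 3*I)/153)
a(16)*(G(-2*(-5)) - 117) = (-4/51 - I/51)*((-2*(-5))² - 117) = (-4/51 - I/51)*(10² - 117) = (-4/51 - I/51)*(100 - 117) = (-4/51 - I/51)*(-17) = 4/3 + I/3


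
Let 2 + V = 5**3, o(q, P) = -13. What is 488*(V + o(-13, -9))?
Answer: 53680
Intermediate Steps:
V = 123 (V = -2 + 5**3 = -2 + 125 = 123)
488*(V + o(-13, -9)) = 488*(123 - 13) = 488*110 = 53680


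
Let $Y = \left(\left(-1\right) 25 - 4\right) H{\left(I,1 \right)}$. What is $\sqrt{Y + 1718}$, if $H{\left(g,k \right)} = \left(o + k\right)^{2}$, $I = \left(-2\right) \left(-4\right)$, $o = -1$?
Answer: $\sqrt{1718} \approx 41.449$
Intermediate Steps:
$I = 8$
$H{\left(g,k \right)} = \left(-1 + k\right)^{2}$
$Y = 0$ ($Y = \left(\left(-1\right) 25 - 4\right) \left(-1 + 1\right)^{2} = \left(-25 - 4\right) 0^{2} = \left(-29\right) 0 = 0$)
$\sqrt{Y + 1718} = \sqrt{0 + 1718} = \sqrt{1718}$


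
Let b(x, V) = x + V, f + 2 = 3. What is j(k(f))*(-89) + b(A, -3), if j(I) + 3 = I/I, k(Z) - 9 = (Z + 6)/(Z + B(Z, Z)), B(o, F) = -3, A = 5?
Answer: 180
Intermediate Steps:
f = 1 (f = -2 + 3 = 1)
b(x, V) = V + x
k(Z) = 9 + (6 + Z)/(-3 + Z) (k(Z) = 9 + (Z + 6)/(Z - 3) = 9 + (6 + Z)/(-3 + Z))
j(I) = -2 (j(I) = -3 + I/I = -3 + 1 = -2)
j(k(f))*(-89) + b(A, -3) = -2*(-89) + (-3 + 5) = 178 + 2 = 180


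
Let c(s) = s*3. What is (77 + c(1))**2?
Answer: 6400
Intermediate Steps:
c(s) = 3*s
(77 + c(1))**2 = (77 + 3*1)**2 = (77 + 3)**2 = 80**2 = 6400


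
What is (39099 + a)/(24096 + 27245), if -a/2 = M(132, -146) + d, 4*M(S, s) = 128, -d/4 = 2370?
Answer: 57995/51341 ≈ 1.1296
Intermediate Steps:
d = -9480 (d = -4*2370 = -9480)
M(S, s) = 32 (M(S, s) = (¼)*128 = 32)
a = 18896 (a = -2*(32 - 9480) = -2*(-9448) = 18896)
(39099 + a)/(24096 + 27245) = (39099 + 18896)/(24096 + 27245) = 57995/51341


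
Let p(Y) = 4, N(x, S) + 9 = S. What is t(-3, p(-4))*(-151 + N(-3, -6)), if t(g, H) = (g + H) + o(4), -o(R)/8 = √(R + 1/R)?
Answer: -166 + 664*√17 ≈ 2571.7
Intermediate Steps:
N(x, S) = -9 + S
o(R) = -8*√(R + 1/R)
t(g, H) = H + g - 4*√17 (t(g, H) = (g + H) - 8*√(4 + 1/4) = (H + g) - 8*√(4 + ¼) = (H + g) - 4*√17 = H + g - 4*√17)
t(-3, p(-4))*(-151 + N(-3, -6)) = (4 - 3 - 4*√17)*(-151 + (-9 - 6)) = (1 - 4*√17)*(-151 - 15) = (1 - 4*√17)*(-166) = -166 + 664*√17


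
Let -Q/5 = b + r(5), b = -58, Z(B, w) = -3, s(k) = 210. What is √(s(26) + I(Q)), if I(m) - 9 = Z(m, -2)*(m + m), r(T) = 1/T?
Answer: I*√1515 ≈ 38.923*I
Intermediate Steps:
Q = 289 (Q = -5*(-58 + 1/5) = -5*(-58 + ⅕) = -5*(-289/5) = 289)
I(m) = 9 - 6*m (I(m) = 9 - 3*(m + m) = 9 - 6*m)
√(s(26) + I(Q)) = √(210 + (9 - 6*289)) = √(210 + (9 - 1734)) = √(210 - 1725) = √(-1515) = I*√1515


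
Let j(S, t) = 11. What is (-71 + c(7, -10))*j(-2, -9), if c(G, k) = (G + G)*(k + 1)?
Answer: -2167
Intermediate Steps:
c(G, k) = 2*G*(1 + k) (c(G, k) = (2*G)*(1 + k) = 2*G*(1 + k))
(-71 + c(7, -10))*j(-2, -9) = (-71 + 2*7*(1 - 10))*11 = (-71 + 2*7*(-9))*11 = (-71 - 126)*11 = -197*11 = -2167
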